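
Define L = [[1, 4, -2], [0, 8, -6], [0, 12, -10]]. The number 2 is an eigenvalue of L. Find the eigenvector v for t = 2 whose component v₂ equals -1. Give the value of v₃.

L − 2I = [[-1, 4, -2], [0, 6, -6], [0, 12, -12]].
Solving (L − 2I)v = 0 gives the eigenspace spanned by (-2, -1, -1).
With v₂ = -1, v = (-2, -1, -1), so v₃ = -1.

-1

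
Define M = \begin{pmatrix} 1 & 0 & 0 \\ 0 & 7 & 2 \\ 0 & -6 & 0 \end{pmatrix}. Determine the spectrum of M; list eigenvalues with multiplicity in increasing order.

1, 3, 4

Characteristic polynomial: p(μ) = μ^3 - 8μ^2 + 19μ - 12 = (μ - 4)(μ - 3)(μ - 1).
Roots (with multiplicity): 1, 3, 4.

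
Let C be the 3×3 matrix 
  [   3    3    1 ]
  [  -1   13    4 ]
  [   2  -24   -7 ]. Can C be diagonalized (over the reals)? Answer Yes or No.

No

Characteristic polynomial: p(μ) = μ^3 - 9μ^2 + 24μ - 16 = (μ - 4)^2(μ - 1).
μ = 4 has algebraic multiplicity 2; rank(C − 4I) = 2, so geometric multiplicity = 1.
Geometric multiplicity < algebraic multiplicity, so C is not diagonalizable.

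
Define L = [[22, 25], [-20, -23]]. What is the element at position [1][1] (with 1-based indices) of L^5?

1132

Characteristic polynomial: μ^2 + μ - 6 = (μ - 2)(μ + 3), so the eigenvalues are -3, 2.
μ=2: eigenvector (5, -4).
μ=-3: eigenvector (-1, 1).
P = [[5, -1], [-4, 1]], D = diag(2, -3), P⁻¹ = [[1, 1], [4, 5]].
L⁵ = P·diag(32, -243)·P⁻¹ = [[1132, 1375], [-1100, -1343]].
The requested entry is 1132.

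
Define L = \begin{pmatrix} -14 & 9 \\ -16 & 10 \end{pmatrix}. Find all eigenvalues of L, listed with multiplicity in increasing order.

-2, -2

Characteristic polynomial: p(s) = s^2 + 4s + 4 = (s + 2)^2.
Roots (with multiplicity): -2, -2.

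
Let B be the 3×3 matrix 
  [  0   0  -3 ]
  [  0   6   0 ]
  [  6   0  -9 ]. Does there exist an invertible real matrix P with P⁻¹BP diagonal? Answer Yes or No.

Yes

Characteristic polynomial: p(λ) = λ^3 + 3λ^2 - 36λ - 108 = (λ - 6)(λ + 3)(λ + 6).
All 3 eigenvalues are distinct, so B is diagonalizable.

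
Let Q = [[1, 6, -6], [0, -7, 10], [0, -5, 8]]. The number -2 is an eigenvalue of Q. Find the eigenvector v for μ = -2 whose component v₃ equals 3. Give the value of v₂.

Q + 2I = [[3, 6, -6], [0, -5, 10], [0, -5, 10]].
Solving (Q + 2I)v = 0 gives the eigenspace spanned by (-6, 6, 3).
With v₃ = 3, v = (-6, 6, 3), so v₂ = 6.

6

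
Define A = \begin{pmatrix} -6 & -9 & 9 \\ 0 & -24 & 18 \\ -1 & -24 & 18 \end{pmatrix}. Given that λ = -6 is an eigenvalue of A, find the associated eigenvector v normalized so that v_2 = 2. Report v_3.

A + 6I = [[0, -9, 9], [0, -18, 18], [-1, -24, 24]].
Solving (A + 6I)v = 0 gives the eigenspace spanned by (0, 2, 2).
With v_2 = 2, v = (0, 2, 2), so v_3 = 2.

2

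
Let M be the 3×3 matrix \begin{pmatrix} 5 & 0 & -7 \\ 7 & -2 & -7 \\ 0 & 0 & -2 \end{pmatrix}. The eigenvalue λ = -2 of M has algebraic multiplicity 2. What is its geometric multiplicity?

2

M + 2I = [[7, 0, -7], [7, 0, -7], [0, 0, 0]].
This matrix has rank 1, so its null space has dimension 3 − 1 = 2.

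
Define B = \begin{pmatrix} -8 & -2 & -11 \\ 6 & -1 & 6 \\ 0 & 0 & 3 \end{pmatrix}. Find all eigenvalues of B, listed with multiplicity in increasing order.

Characteristic polynomial: p(r) = r^3 + 6r^2 - 7r - 60 = (r - 3)(r + 4)(r + 5).
Roots (with multiplicity): -5, -4, 3.

-5, -4, 3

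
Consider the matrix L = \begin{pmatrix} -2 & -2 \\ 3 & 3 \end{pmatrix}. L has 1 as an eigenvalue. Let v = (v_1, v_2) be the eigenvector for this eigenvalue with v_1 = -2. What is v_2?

3

L − 1I = [[-3, -2], [3, 2]].
Solving (L − 1I)v = 0 gives the eigenspace spanned by (-2, 3).
With v_1 = -2, v = (-2, 3), so v_2 = 3.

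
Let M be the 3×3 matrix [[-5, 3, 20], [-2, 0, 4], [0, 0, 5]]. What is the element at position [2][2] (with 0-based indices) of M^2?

Characteristic polynomial: r^3 - 19r - 30 = (r - 5)(r + 2)(r + 3), so the eigenvalues are -3, -2, 5.
r=5: eigenvector (2, 0, 1).
r=-2: eigenvector (-1, -1, 0).
r=-3: eigenvector (-3, -2, 0).
P = [[2, -1, -3], [0, -1, -2], [1, 0, 0]], D = diag(5, -2, -3), P⁻¹ = [[0, 0, 1], [2, -3, -4], [-1, 1, 2]].
M² = P·diag(25, 4, 9)·P⁻¹ = [[19, -15, 12], [10, -6, -20], [0, 0, 25]].
The requested entry is 25.

25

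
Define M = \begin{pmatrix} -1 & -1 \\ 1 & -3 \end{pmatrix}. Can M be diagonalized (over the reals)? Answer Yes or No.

Characteristic polynomial: p(t) = t^2 + 4t + 4 = (t + 2)^2.
t = -2 has algebraic multiplicity 2; rank(M + 2I) = 1, so geometric multiplicity = 1.
Geometric multiplicity < algebraic multiplicity, so M is not diagonalizable.

No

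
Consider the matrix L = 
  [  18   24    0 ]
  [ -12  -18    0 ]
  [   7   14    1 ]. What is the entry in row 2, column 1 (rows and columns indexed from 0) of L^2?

Characteristic polynomial: r^3 - r^2 - 36r + 36 = (r - 6)(r - 1)(r + 6), so the eigenvalues are -6, 1, 6.
r=6: eigenvector (2, -1, 0).
r=1: eigenvector (0, 0, 1).
r=-6: eigenvector (-1, 1, -1).
P = [[2, 0, -1], [-1, 0, 1], [0, 1, -1]], D = diag(6, 1, -6), P⁻¹ = [[1, 1, 0], [1, 2, 1], [1, 2, 0]].
L² = P·diag(36, 1, 36)·P⁻¹ = [[36, 0, 0], [0, 36, 0], [-35, -70, 1]].
The requested entry is -70.

-70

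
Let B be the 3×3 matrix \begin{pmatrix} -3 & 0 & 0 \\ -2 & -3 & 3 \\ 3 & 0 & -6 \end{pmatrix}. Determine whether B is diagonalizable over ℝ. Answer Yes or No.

No

Characteristic polynomial: p(s) = s^3 + 12s^2 + 45s + 54 = (s + 3)^2(s + 6).
s = -3 has algebraic multiplicity 2; rank(B + 3I) = 2, so geometric multiplicity = 1.
Geometric multiplicity < algebraic multiplicity, so B is not diagonalizable.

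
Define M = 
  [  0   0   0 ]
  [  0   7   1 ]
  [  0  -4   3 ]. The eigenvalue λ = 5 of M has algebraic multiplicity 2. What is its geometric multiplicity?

M − 5I = [[-5, 0, 0], [0, 2, 1], [0, -4, -2]].
This matrix has rank 2, so its null space has dimension 3 − 2 = 1.

1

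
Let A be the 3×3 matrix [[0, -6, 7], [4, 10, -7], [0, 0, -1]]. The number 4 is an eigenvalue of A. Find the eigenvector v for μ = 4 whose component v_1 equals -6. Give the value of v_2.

4

A − 4I = [[-4, -6, 7], [4, 6, -7], [0, 0, -5]].
Solving (A − 4I)v = 0 gives the eigenspace spanned by (-6, 4, 0).
With v_1 = -6, v = (-6, 4, 0), so v_2 = 4.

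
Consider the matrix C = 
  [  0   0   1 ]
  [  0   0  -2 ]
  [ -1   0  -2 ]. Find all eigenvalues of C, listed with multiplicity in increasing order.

Characteristic polynomial: p(r) = r^3 + 2r^2 + r = r(r + 1)^2.
Roots (with multiplicity): -1, -1, 0.

-1, -1, 0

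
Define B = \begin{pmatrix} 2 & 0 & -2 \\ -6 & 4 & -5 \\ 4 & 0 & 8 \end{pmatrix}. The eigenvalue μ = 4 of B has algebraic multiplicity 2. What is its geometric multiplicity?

1

B − 4I = [[-2, 0, -2], [-6, 0, -5], [4, 0, 4]].
This matrix has rank 2, so its null space has dimension 3 − 2 = 1.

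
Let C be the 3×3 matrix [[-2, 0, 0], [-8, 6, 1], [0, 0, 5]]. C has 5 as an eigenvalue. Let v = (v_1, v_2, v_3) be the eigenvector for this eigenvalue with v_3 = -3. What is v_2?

C − 5I = [[-7, 0, 0], [-8, 1, 1], [0, 0, 0]].
Solving (C − 5I)v = 0 gives the eigenspace spanned by (0, 3, -3).
With v_3 = -3, v = (0, 3, -3), so v_2 = 3.

3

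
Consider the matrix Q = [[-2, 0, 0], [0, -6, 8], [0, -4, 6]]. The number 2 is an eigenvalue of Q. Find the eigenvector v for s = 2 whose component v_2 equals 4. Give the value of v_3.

Q − 2I = [[-4, 0, 0], [0, -8, 8], [0, -4, 4]].
Solving (Q − 2I)v = 0 gives the eigenspace spanned by (0, 4, 4).
With v_2 = 4, v = (0, 4, 4), so v_3 = 4.

4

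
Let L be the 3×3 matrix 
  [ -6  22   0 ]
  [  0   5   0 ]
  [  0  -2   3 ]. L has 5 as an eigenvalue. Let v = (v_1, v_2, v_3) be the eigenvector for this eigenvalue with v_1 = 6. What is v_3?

-3

L − 5I = [[-11, 22, 0], [0, 0, 0], [0, -2, -2]].
Solving (L − 5I)v = 0 gives the eigenspace spanned by (6, 3, -3).
With v_1 = 6, v = (6, 3, -3), so v_3 = -3.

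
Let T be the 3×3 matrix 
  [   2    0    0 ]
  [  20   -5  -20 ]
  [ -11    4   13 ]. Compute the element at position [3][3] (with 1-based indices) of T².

Characteristic polynomial: λ^3 - 10λ^2 + 31λ - 30 = (λ - 5)(λ - 3)(λ - 2), so the eigenvalues are 2, 3, 5.
λ=2: eigenvector (1, 0, 1).
λ=3: eigenvector (0, 5, -2).
λ=5: eigenvector (0, -2, 1).
P = [[1, 0, 0], [0, 5, -2], [1, -2, 1]], D = diag(2, 3, 5), P⁻¹ = [[1, 0, 0], [-2, 1, 2], [-5, 2, 5]].
T² = P·diag(4, 9, 25)·P⁻¹ = [[4, 0, 0], [160, -55, -160], [-85, 32, 89]].
The requested entry is 89.

89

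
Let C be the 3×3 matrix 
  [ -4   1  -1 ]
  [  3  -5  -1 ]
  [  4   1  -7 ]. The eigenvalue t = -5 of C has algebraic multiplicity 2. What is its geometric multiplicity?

C + 5I = [[1, 1, -1], [3, 0, -1], [4, 1, -2]].
This matrix has rank 2, so its null space has dimension 3 − 2 = 1.

1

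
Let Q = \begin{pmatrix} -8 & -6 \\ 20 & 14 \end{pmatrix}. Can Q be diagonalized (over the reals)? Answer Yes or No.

Yes

Characteristic polynomial: p(t) = t^2 - 6t + 8 = (t - 4)(t - 2).
All 2 eigenvalues are distinct, so Q is diagonalizable.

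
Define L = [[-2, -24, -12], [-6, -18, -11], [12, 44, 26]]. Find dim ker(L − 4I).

L − 4I = [[-6, -24, -12], [-6, -22, -11], [12, 44, 22]].
This matrix has rank 2, so its null space has dimension 3 − 2 = 1.

1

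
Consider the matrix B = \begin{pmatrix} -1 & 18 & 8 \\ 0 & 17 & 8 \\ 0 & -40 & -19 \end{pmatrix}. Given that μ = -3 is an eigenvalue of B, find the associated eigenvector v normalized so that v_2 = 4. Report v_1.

4

B + 3I = [[2, 18, 8], [0, 20, 8], [0, -40, -16]].
Solving (B + 3I)v = 0 gives the eigenspace spanned by (4, 4, -10).
With v_2 = 4, v = (4, 4, -10), so v_1 = 4.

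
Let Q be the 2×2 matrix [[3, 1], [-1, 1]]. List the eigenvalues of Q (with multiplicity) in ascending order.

2, 2

Characteristic polynomial: p(r) = r^2 - 4r + 4 = (r - 2)^2.
Roots (with multiplicity): 2, 2.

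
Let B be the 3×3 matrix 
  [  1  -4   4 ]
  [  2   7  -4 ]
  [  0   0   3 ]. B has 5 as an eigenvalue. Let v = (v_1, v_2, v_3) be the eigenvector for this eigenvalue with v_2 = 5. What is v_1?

-5

B − 5I = [[-4, -4, 4], [2, 2, -4], [0, 0, -2]].
Solving (B − 5I)v = 0 gives the eigenspace spanned by (-5, 5, 0).
With v_2 = 5, v = (-5, 5, 0), so v_1 = -5.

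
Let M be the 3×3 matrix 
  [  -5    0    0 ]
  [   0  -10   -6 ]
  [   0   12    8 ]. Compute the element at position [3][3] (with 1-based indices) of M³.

Characteristic polynomial: μ^3 + 7μ^2 + 2μ - 40 = (μ - 2)(μ + 4)(μ + 5), so the eigenvalues are -5, -4, 2.
μ=-5: eigenvector (1, 0, 0).
μ=-4: eigenvector (0, 1, -1).
μ=2: eigenvector (0, -1, 2).
P = [[1, 0, 0], [0, 1, -1], [0, -1, 2]], D = diag(-5, -4, 2), P⁻¹ = [[1, 0, 0], [0, 2, 1], [0, 1, 1]].
M³ = P·diag(-125, -64, 8)·P⁻¹ = [[-125, 0, 0], [0, -136, -72], [0, 144, 80]].
The requested entry is 80.

80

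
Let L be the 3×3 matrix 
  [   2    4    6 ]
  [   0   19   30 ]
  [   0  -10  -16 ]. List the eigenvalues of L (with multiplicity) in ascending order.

-1, 2, 4

Characteristic polynomial: p(s) = s^3 - 5s^2 + 2s + 8 = (s - 4)(s - 2)(s + 1).
Roots (with multiplicity): -1, 2, 4.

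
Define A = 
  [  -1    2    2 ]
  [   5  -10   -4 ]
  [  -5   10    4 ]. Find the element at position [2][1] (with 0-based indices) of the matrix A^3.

430

Characteristic polynomial: s^3 + 7s^2 + 6s = s(s + 1)(s + 6), so the eigenvalues are -6, -1, 0.
s=-1: eigenvector (1, 1, -1).
s=-6: eigenvector (0, -1, 1).
s=0: eigenvector (2, 1, 0).
P = [[1, 0, 2], [1, -1, 1], [-1, 1, 0]], D = diag(-1, -6, 0), P⁻¹ = [[1, -2, -2], [1, -2, -1], [0, 1, 1]].
A³ = P·diag(-1, -216, 0)·P⁻¹ = [[-1, 2, 2], [215, -430, -214], [-215, 430, 214]].
The requested entry is 430.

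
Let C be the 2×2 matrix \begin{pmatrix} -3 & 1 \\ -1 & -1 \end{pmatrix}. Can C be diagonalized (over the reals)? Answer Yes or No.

Characteristic polynomial: p(μ) = μ^2 + 4μ + 4 = (μ + 2)^2.
μ = -2 has algebraic multiplicity 2; rank(C + 2I) = 1, so geometric multiplicity = 1.
Geometric multiplicity < algebraic multiplicity, so C is not diagonalizable.

No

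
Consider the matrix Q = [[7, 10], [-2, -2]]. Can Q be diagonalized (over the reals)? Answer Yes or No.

Characteristic polynomial: p(r) = r^2 - 5r + 6 = (r - 3)(r - 2).
All 2 eigenvalues are distinct, so Q is diagonalizable.

Yes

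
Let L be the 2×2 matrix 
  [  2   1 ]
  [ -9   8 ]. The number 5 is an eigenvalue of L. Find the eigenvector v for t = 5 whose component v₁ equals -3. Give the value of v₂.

L − 5I = [[-3, 1], [-9, 3]].
Solving (L − 5I)v = 0 gives the eigenspace spanned by (-3, -9).
With v₁ = -3, v = (-3, -9), so v₂ = -9.

-9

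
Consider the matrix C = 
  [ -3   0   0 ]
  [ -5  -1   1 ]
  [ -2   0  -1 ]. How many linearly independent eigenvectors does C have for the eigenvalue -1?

1

C + 1I = [[-2, 0, 0], [-5, 0, 1], [-2, 0, 0]].
This matrix has rank 2, so its null space has dimension 3 − 2 = 1.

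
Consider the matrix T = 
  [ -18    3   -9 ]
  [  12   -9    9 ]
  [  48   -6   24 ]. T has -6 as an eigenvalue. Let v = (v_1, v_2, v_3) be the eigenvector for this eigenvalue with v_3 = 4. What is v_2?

4

T + 6I = [[-12, 3, -9], [12, -3, 9], [48, -6, 30]].
Solving (T + 6I)v = 0 gives the eigenspace spanned by (-2, 4, 4).
With v_3 = 4, v = (-2, 4, 4), so v_2 = 4.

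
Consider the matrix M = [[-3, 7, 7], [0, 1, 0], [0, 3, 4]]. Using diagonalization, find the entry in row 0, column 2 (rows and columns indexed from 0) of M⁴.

Characteristic polynomial: λ^3 - 2λ^2 - 11λ + 12 = (λ - 4)(λ - 1)(λ + 3), so the eigenvalues are -3, 1, 4.
λ=-3: eigenvector (1, 0, 0).
λ=1: eigenvector (0, 1, -1).
λ=4: eigenvector (1, 0, 1).
P = [[1, 0, 1], [0, 1, 0], [0, -1, 1]], D = diag(-3, 1, 4), P⁻¹ = [[1, -1, -1], [0, 1, 0], [0, 1, 1]].
M⁴ = P·diag(81, 1, 256)·P⁻¹ = [[81, 175, 175], [0, 1, 0], [0, 255, 256]].
The requested entry is 175.

175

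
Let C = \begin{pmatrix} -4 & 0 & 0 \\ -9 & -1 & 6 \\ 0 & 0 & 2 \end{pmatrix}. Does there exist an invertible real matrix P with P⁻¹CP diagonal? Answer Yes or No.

Yes

Characteristic polynomial: p(μ) = μ^3 + 3μ^2 - 6μ - 8 = (μ - 2)(μ + 1)(μ + 4).
All 3 eigenvalues are distinct, so C is diagonalizable.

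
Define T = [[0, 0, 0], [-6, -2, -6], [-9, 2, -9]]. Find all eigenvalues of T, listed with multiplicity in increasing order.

Characteristic polynomial: p(λ) = λ^3 + 11λ^2 + 30λ = λ(λ + 5)(λ + 6).
Roots (with multiplicity): -6, -5, 0.

-6, -5, 0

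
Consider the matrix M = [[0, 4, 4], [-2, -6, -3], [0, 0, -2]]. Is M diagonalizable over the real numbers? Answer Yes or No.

Characteristic polynomial: p(t) = t^3 + 8t^2 + 20t + 16 = (t + 2)^2(t + 4).
t = -2 has algebraic multiplicity 2; rank(M + 2I) = 2, so geometric multiplicity = 1.
Geometric multiplicity < algebraic multiplicity, so M is not diagonalizable.

No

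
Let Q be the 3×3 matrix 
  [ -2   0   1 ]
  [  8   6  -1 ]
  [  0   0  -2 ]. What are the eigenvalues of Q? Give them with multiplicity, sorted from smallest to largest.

-2, -2, 6

Characteristic polynomial: p(r) = r^3 - 2r^2 - 20r - 24 = (r - 6)(r + 2)^2.
Roots (with multiplicity): -2, -2, 6.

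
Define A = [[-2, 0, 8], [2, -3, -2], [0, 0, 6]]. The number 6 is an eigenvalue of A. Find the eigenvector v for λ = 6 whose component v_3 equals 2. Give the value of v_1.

A − 6I = [[-8, 0, 8], [2, -9, -2], [0, 0, 0]].
Solving (A − 6I)v = 0 gives the eigenspace spanned by (2, 0, 2).
With v_3 = 2, v = (2, 0, 2), so v_1 = 2.

2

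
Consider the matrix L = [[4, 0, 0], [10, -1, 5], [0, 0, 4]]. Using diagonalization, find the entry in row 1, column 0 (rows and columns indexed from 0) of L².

30

Characteristic polynomial: t^3 - 7t^2 + 8t + 16 = (t - 4)^2(t + 1), so the eigenvalues are -1, 4, 4.
t=4: eigenvector (1, -1, -3).
t=-1: eigenvector (0, 1, 0).
t=4: eigenvector (-2, 3, 7).
P = [[1, 0, -2], [-1, 1, 3], [-3, 0, 7]], D = diag(4, -1, 4), P⁻¹ = [[7, 0, 2], [-2, 1, -1], [3, 0, 1]].
L² = P·diag(16, 1, 16)·P⁻¹ = [[16, 0, 0], [30, 1, 15], [0, 0, 16]].
The requested entry is 30.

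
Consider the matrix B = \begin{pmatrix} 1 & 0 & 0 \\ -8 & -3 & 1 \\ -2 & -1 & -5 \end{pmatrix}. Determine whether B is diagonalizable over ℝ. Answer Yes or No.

Characteristic polynomial: p(t) = t^3 + 7t^2 + 8t - 16 = (t - 1)(t + 4)^2.
t = -4 has algebraic multiplicity 2; rank(B + 4I) = 2, so geometric multiplicity = 1.
Geometric multiplicity < algebraic multiplicity, so B is not diagonalizable.

No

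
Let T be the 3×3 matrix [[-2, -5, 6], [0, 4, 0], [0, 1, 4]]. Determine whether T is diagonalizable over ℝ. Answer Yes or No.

Characteristic polynomial: p(r) = r^3 - 6r^2 + 32 = (r - 4)^2(r + 2).
r = 4 has algebraic multiplicity 2; rank(T − 4I) = 2, so geometric multiplicity = 1.
Geometric multiplicity < algebraic multiplicity, so T is not diagonalizable.

No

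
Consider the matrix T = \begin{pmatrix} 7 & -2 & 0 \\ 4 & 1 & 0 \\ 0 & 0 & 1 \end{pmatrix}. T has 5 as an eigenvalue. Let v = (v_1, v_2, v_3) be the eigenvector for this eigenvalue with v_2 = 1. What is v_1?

1

T − 5I = [[2, -2, 0], [4, -4, 0], [0, 0, -4]].
Solving (T − 5I)v = 0 gives the eigenspace spanned by (1, 1, 0).
With v_2 = 1, v = (1, 1, 0), so v_1 = 1.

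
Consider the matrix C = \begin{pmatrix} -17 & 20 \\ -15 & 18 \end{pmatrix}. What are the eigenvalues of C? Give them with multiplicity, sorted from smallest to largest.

-2, 3

Characteristic polynomial: p(r) = r^2 - r - 6 = (r - 3)(r + 2).
Roots (with multiplicity): -2, 3.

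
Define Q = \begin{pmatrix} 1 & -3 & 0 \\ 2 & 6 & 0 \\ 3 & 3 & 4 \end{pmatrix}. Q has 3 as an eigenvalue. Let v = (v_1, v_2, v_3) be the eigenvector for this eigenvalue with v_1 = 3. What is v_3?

-3

Q − 3I = [[-2, -3, 0], [2, 3, 0], [3, 3, 1]].
Solving (Q − 3I)v = 0 gives the eigenspace spanned by (3, -2, -3).
With v_1 = 3, v = (3, -2, -3), so v_3 = -3.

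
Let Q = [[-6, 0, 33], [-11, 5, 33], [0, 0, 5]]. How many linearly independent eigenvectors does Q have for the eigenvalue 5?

Q − 5I = [[-11, 0, 33], [-11, 0, 33], [0, 0, 0]].
This matrix has rank 1, so its null space has dimension 3 − 1 = 2.

2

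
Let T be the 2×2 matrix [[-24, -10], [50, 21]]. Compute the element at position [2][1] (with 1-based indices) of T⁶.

Characteristic polynomial: μ^2 + 3μ - 4 = (μ - 1)(μ + 4), so the eigenvalues are -4, 1.
μ=1: eigenvector (-2, 5).
μ=-4: eigenvector (1, -2).
P = [[-2, 1], [5, -2]], D = diag(1, -4), P⁻¹ = [[2, 1], [5, 2]].
T⁶ = P·diag(1, 4096)·P⁻¹ = [[20476, 8190], [-40950, -16379]].
The requested entry is -40950.

-40950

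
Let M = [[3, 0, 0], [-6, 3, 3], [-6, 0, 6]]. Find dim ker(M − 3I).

2

M − 3I = [[0, 0, 0], [-6, 0, 3], [-6, 0, 3]].
This matrix has rank 1, so its null space has dimension 3 − 1 = 2.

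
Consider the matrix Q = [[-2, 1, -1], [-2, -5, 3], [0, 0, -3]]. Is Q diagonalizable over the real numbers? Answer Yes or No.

Characteristic polynomial: p(λ) = λ^3 + 10λ^2 + 33λ + 36 = (λ + 3)^2(λ + 4).
λ = -3 has algebraic multiplicity 2; rank(Q + 3I) = 2, so geometric multiplicity = 1.
Geometric multiplicity < algebraic multiplicity, so Q is not diagonalizable.

No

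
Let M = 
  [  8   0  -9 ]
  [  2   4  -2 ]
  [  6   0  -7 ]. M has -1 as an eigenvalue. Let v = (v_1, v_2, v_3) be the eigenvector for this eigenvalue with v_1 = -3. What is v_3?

-3

M + 1I = [[9, 0, -9], [2, 5, -2], [6, 0, -6]].
Solving (M + 1I)v = 0 gives the eigenspace spanned by (-3, 0, -3).
With v_1 = -3, v = (-3, 0, -3), so v_3 = -3.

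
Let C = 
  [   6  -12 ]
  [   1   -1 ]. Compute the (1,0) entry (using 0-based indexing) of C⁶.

Characteristic polynomial: λ^2 - 5λ + 6 = (λ - 3)(λ - 2), so the eigenvalues are 2, 3.
λ=3: eigenvector (-4, -1).
λ=2: eigenvector (3, 1).
P = [[-4, 3], [-1, 1]], D = diag(3, 2), P⁻¹ = [[-1, 3], [-1, 4]].
C⁶ = P·diag(729, 64)·P⁻¹ = [[2724, -7980], [665, -1931]].
The requested entry is 665.

665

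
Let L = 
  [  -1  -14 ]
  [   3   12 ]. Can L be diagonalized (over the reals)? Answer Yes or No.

Characteristic polynomial: p(s) = s^2 - 11s + 30 = (s - 6)(s - 5).
All 2 eigenvalues are distinct, so L is diagonalizable.

Yes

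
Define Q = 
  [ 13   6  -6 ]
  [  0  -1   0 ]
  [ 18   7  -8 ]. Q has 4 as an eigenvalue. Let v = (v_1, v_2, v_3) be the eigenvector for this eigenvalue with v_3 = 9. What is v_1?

Q − 4I = [[9, 6, -6], [0, -5, 0], [18, 7, -12]].
Solving (Q − 4I)v = 0 gives the eigenspace spanned by (6, 0, 9).
With v_3 = 9, v = (6, 0, 9), so v_1 = 6.

6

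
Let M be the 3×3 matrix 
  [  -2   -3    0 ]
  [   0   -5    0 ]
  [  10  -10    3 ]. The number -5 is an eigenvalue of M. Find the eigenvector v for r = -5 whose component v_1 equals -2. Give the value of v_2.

M + 5I = [[3, -3, 0], [0, 0, 0], [10, -10, 8]].
Solving (M + 5I)v = 0 gives the eigenspace spanned by (-2, -2, 0).
With v_1 = -2, v = (-2, -2, 0), so v_2 = -2.

-2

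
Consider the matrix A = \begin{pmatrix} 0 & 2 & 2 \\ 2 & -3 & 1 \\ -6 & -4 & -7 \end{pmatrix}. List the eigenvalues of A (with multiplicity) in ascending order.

Characteristic polynomial: p(r) = r^3 + 10r^2 + 33r + 36 = (r + 3)^2(r + 4).
Roots (with multiplicity): -4, -3, -3.

-4, -3, -3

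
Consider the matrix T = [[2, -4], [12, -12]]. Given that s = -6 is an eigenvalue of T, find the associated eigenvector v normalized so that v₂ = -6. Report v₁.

T + 6I = [[8, -4], [12, -6]].
Solving (T + 6I)v = 0 gives the eigenspace spanned by (-3, -6).
With v₂ = -6, v = (-3, -6), so v₁ = -3.

-3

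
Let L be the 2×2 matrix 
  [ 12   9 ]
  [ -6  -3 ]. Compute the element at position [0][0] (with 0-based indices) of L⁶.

138510

Characteristic polynomial: t^2 - 9t + 18 = (t - 6)(t - 3), so the eigenvalues are 3, 6.
t=6: eigenvector (3, -2).
t=3: eigenvector (1, -1).
P = [[3, 1], [-2, -1]], D = diag(6, 3), P⁻¹ = [[1, 1], [-2, -3]].
L⁶ = P·diag(46656, 729)·P⁻¹ = [[138510, 137781], [-91854, -91125]].
The requested entry is 138510.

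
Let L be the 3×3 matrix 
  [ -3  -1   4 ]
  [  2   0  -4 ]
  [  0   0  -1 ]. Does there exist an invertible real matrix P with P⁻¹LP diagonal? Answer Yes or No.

Characteristic polynomial: p(s) = s^3 + 4s^2 + 5s + 2 = (s + 1)^2(s + 2).
s = -1 has algebraic multiplicity 2; rank(L + 1I) = 1, so geometric multiplicity = 2.
Every eigenvalue has geometric = algebraic multiplicity, so L is diagonalizable.

Yes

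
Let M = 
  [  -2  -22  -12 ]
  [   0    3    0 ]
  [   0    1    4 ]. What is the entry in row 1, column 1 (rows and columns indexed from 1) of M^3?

Characteristic polynomial: s^3 - 5s^2 - 2s + 24 = (s - 4)(s - 3)(s + 2), so the eigenvalues are -2, 3, 4.
s=-2: eigenvector (1, 0, 0).
s=3: eigenvector (-2, 1, -1).
s=4: eigenvector (-2, 0, 1).
P = [[1, -2, -2], [0, 1, 0], [0, -1, 1]], D = diag(-2, 3, 4), P⁻¹ = [[1, 4, 2], [0, 1, 0], [0, 1, 1]].
M³ = P·diag(-8, 27, 64)·P⁻¹ = [[-8, -214, -144], [0, 27, 0], [0, 37, 64]].
The requested entry is -8.

-8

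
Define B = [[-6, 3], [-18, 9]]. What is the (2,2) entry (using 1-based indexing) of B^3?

81

Characteristic polynomial: λ^2 - 3λ = λ(λ - 3), so the eigenvalues are 0, 3.
λ=0: eigenvector (-1, -2).
λ=3: eigenvector (1, 3).
P = [[-1, 1], [-2, 3]], D = diag(0, 3), P⁻¹ = [[-3, 1], [-2, 1]].
B³ = P·diag(0, 27)·P⁻¹ = [[-54, 27], [-162, 81]].
The requested entry is 81.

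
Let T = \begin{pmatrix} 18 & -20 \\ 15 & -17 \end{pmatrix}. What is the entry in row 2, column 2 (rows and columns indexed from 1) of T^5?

Characteristic polynomial: μ^2 - μ - 6 = (μ - 3)(μ + 2), so the eigenvalues are -2, 3.
μ=3: eigenvector (4, 3).
μ=-2: eigenvector (1, 1).
P = [[4, 1], [3, 1]], D = diag(3, -2), P⁻¹ = [[1, -1], [-3, 4]].
T⁵ = P·diag(243, -32)·P⁻¹ = [[1068, -1100], [825, -857]].
The requested entry is -857.

-857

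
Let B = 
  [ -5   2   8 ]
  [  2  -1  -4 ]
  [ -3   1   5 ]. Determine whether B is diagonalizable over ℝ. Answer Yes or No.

Characteristic polynomial: p(t) = t^3 + t^2 - t - 1 = (t - 1)(t + 1)^2.
t = -1 has algebraic multiplicity 2; rank(B + 1I) = 2, so geometric multiplicity = 1.
Geometric multiplicity < algebraic multiplicity, so B is not diagonalizable.

No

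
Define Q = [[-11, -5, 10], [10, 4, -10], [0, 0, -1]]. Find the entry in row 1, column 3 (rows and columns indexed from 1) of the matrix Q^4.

Characteristic polynomial: t^3 + 8t^2 + 13t + 6 = (t + 1)^2(t + 6), so the eigenvalues are -6, -1, -1.
t=-6: eigenvector (1, -1, 0).
t=-1: eigenvector (-1, 2, 0).
t=-1: eigenvector (2, -2, 1).
P = [[1, -1, 2], [-1, 2, -2], [0, 0, 1]], D = diag(-6, -1, -1), P⁻¹ = [[2, 1, -2], [1, 1, 0], [0, 0, 1]].
Q⁴ = P·diag(1296, 1, 1)·P⁻¹ = [[2591, 1295, -2590], [-2590, -1294, 2590], [0, 0, 1]].
The requested entry is -2590.

-2590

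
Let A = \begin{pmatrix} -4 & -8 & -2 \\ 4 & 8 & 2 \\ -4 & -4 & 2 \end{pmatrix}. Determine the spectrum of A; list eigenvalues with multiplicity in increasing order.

Characteristic polynomial: p(λ) = λ^3 - 6λ^2 + 8λ = λ(λ - 4)(λ - 2).
Roots (with multiplicity): 0, 2, 4.

0, 2, 4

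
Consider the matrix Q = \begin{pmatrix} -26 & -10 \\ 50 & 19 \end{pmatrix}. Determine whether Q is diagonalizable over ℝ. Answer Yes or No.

Characteristic polynomial: p(t) = t^2 + 7t + 6 = (t + 1)(t + 6).
All 2 eigenvalues are distinct, so Q is diagonalizable.

Yes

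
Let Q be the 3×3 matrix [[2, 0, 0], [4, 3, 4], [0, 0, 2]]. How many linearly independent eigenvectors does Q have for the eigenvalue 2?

2

Q − 2I = [[0, 0, 0], [4, 1, 4], [0, 0, 0]].
This matrix has rank 1, so its null space has dimension 3 − 1 = 2.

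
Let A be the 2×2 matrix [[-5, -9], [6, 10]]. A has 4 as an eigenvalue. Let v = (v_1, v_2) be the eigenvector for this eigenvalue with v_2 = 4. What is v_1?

A − 4I = [[-9, -9], [6, 6]].
Solving (A − 4I)v = 0 gives the eigenspace spanned by (-4, 4).
With v_2 = 4, v = (-4, 4), so v_1 = -4.

-4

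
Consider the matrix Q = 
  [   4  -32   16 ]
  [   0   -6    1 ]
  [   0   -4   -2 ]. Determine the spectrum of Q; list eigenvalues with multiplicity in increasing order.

-4, -4, 4

Characteristic polynomial: p(λ) = λ^3 + 4λ^2 - 16λ - 64 = (λ - 4)(λ + 4)^2.
Roots (with multiplicity): -4, -4, 4.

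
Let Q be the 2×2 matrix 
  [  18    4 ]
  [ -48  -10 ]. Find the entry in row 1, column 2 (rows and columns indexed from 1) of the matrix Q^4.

1280

Characteristic polynomial: t^2 - 8t + 12 = (t - 6)(t - 2), so the eigenvalues are 2, 6.
t=6: eigenvector (1, -3).
t=2: eigenvector (-1, 4).
P = [[1, -1], [-3, 4]], D = diag(6, 2), P⁻¹ = [[4, 1], [3, 1]].
Q⁴ = P·diag(1296, 16)·P⁻¹ = [[5136, 1280], [-15360, -3824]].
The requested entry is 1280.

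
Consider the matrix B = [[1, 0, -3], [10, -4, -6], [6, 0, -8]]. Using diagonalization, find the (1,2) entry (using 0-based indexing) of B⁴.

Characteristic polynomial: s^3 + 11s^2 + 38s + 40 = (s + 2)(s + 4)(s + 5), so the eigenvalues are -5, -4, -2.
s=-2: eigenvector (1, 2, 1).
s=-4: eigenvector (0, 1, 0).
s=-5: eigenvector (-1, -2, -2).
P = [[1, 0, -1], [2, 1, -2], [1, 0, -2]], D = diag(-2, -4, -5), P⁻¹ = [[2, 0, -1], [-2, 1, 0], [1, 0, -1]].
B⁴ = P·diag(16, 256, 625)·P⁻¹ = [[-593, 0, 609], [-1698, 256, 1218], [-1218, 0, 1234]].
The requested entry is 1218.

1218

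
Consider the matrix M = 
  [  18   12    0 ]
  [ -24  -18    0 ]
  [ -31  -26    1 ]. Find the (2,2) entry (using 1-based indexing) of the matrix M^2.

36

Characteristic polynomial: s^3 - s^2 - 36s + 36 = (s - 6)(s - 1)(s + 6), so the eigenvalues are -6, 1, 6.
s=1: eigenvector (0, 0, 1).
s=6: eigenvector (-1, 1, 1).
s=-6: eigenvector (-1, 2, 3).
P = [[0, -1, -1], [0, 1, 2], [1, 1, 3]], D = diag(1, 6, -6), P⁻¹ = [[-1, -2, 1], [-2, -1, 0], [1, 1, 0]].
M² = P·diag(1, 36, 36)·P⁻¹ = [[36, 0, 0], [0, 36, 0], [35, 70, 1]].
The requested entry is 36.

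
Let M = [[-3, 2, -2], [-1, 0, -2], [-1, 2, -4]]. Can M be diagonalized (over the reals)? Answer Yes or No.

Characteristic polynomial: p(λ) = λ^3 + 7λ^2 + 16λ + 12 = (λ + 2)^2(λ + 3).
λ = -2 has algebraic multiplicity 2; rank(M + 2I) = 1, so geometric multiplicity = 2.
Every eigenvalue has geometric = algebraic multiplicity, so M is diagonalizable.

Yes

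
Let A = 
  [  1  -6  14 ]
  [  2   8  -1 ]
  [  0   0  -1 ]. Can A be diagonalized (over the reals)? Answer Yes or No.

Characteristic polynomial: p(t) = t^3 - 8t^2 + 11t + 20 = (t - 5)(t - 4)(t + 1).
All 3 eigenvalues are distinct, so A is diagonalizable.

Yes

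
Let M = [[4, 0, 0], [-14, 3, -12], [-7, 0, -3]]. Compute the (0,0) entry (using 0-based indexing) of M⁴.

256

Characteristic polynomial: r^3 - 4r^2 - 9r + 36 = (r - 4)(r - 3)(r + 3), so the eigenvalues are -3, 3, 4.
r=-3: eigenvector (0, 2, 1).
r=3: eigenvector (0, 1, 0).
r=4: eigenvector (1, -2, -1).
P = [[0, 0, 1], [2, 1, -2], [1, 0, -1]], D = diag(-3, 3, 4), P⁻¹ = [[1, 0, 1], [0, 1, -2], [1, 0, 0]].
M⁴ = P·diag(81, 81, 256)·P⁻¹ = [[256, 0, 0], [-350, 81, 0], [-175, 0, 81]].
The requested entry is 256.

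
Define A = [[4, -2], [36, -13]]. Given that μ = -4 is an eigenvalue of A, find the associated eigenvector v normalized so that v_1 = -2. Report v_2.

-8

A + 4I = [[8, -2], [36, -9]].
Solving (A + 4I)v = 0 gives the eigenspace spanned by (-2, -8).
With v_1 = -2, v = (-2, -8), so v_2 = -8.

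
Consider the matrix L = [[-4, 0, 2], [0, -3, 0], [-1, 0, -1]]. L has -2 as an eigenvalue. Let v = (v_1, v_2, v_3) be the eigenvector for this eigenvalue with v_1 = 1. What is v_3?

1

L + 2I = [[-2, 0, 2], [0, -1, 0], [-1, 0, 1]].
Solving (L + 2I)v = 0 gives the eigenspace spanned by (1, 0, 1).
With v_1 = 1, v = (1, 0, 1), so v_3 = 1.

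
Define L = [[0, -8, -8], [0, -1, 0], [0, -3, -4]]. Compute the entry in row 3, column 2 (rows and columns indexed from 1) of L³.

Characteristic polynomial: μ^3 + 5μ^2 + 4μ = μ(μ + 1)(μ + 4), so the eigenvalues are -4, -1, 0.
μ=0: eigenvector (1, 0, 0).
μ=-1: eigenvector (0, 1, -1).
μ=-4: eigenvector (2, 0, 1).
P = [[1, 0, 2], [0, 1, 0], [0, -1, 1]], D = diag(0, -1, -4), P⁻¹ = [[1, -2, -2], [0, 1, 0], [0, 1, 1]].
L³ = P·diag(0, -1, -64)·P⁻¹ = [[0, -128, -128], [0, -1, 0], [0, -63, -64]].
The requested entry is -63.

-63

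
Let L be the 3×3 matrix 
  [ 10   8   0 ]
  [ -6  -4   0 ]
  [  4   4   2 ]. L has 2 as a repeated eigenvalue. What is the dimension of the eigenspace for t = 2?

L − 2I = [[8, 8, 0], [-6, -6, 0], [4, 4, 0]].
This matrix has rank 1, so its null space has dimension 3 − 1 = 2.

2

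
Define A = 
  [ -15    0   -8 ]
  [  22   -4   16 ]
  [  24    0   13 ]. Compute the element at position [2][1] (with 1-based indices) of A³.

Characteristic polynomial: r^3 + 6r^2 + 5r - 12 = (r - 1)(r + 3)(r + 4), so the eigenvalues are -4, -3, 1.
r=1: eigenvector (1, -2, -2).
r=-4: eigenvector (0, 1, 0).
r=-3: eigenvector (2, -4, -3).
P = [[1, 0, 2], [-2, 1, -4], [-2, 0, -3]], D = diag(1, -4, -3), P⁻¹ = [[-3, 0, -2], [2, 1, 0], [2, 0, 1]].
A³ = P·diag(1, -64, -27)·P⁻¹ = [[-111, 0, -56], [94, -64, 112], [168, 0, 85]].
The requested entry is 94.

94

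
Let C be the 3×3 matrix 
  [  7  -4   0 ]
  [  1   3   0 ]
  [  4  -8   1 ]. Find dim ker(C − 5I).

C − 5I = [[2, -4, 0], [1, -2, 0], [4, -8, -4]].
This matrix has rank 2, so its null space has dimension 3 − 2 = 1.

1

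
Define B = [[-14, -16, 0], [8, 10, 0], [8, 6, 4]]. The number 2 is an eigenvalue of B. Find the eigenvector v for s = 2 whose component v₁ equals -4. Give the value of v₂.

4

B − 2I = [[-16, -16, 0], [8, 8, 0], [8, 6, 2]].
Solving (B − 2I)v = 0 gives the eigenspace spanned by (-4, 4, 4).
With v₁ = -4, v = (-4, 4, 4), so v₂ = 4.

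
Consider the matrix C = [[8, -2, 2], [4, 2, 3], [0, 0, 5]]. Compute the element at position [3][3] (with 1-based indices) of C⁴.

625

Characteristic polynomial: s^3 - 15s^2 + 74s - 120 = (s - 6)(s - 5)(s - 4), so the eigenvalues are 4, 5, 6.
s=4: eigenvector (-1, -2, 0).
s=6: eigenvector (1, 1, 0).
s=5: eigenvector (0, 1, 1).
P = [[-1, 1, 0], [-2, 1, 1], [0, 0, 1]], D = diag(4, 6, 5), P⁻¹ = [[1, -1, 1], [2, -1, 1], [0, 0, 1]].
C⁴ = P·diag(256, 1296, 625)·P⁻¹ = [[2336, -1040, 1040], [2080, -784, 1409], [0, 0, 625]].
The requested entry is 625.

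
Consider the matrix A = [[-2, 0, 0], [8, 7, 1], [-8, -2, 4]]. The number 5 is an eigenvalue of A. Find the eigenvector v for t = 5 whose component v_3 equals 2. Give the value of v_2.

-1

A − 5I = [[-7, 0, 0], [8, 2, 1], [-8, -2, -1]].
Solving (A − 5I)v = 0 gives the eigenspace spanned by (0, -1, 2).
With v_3 = 2, v = (0, -1, 2), so v_2 = -1.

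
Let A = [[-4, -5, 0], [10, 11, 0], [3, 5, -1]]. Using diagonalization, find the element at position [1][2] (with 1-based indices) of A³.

-215

Characteristic polynomial: t^3 - 6t^2 - t + 6 = (t - 6)(t - 1)(t + 1), so the eigenvalues are -1, 1, 6.
t=6: eigenvector (-1, 2, 1).
t=1: eigenvector (-1, 1, 1).
t=-1: eigenvector (0, 0, 1).
P = [[-1, -1, 0], [2, 1, 0], [1, 1, 1]], D = diag(6, 1, -1), P⁻¹ = [[1, 1, 0], [-2, -1, 0], [1, 0, 1]].
A³ = P·diag(216, 1, -1)·P⁻¹ = [[-214, -215, 0], [430, 431, 0], [213, 215, -1]].
The requested entry is -215.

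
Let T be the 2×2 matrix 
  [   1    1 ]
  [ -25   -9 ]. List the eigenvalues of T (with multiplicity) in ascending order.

Characteristic polynomial: p(λ) = λ^2 + 8λ + 16 = (λ + 4)^2.
Roots (with multiplicity): -4, -4.

-4, -4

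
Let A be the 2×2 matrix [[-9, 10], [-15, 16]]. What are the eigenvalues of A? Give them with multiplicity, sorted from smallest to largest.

Characteristic polynomial: p(s) = s^2 - 7s + 6 = (s - 6)(s - 1).
Roots (with multiplicity): 1, 6.

1, 6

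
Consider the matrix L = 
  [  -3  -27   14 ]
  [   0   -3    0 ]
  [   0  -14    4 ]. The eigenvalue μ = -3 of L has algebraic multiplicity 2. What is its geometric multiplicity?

1

L + 3I = [[0, -27, 14], [0, 0, 0], [0, -14, 7]].
This matrix has rank 2, so its null space has dimension 3 − 2 = 1.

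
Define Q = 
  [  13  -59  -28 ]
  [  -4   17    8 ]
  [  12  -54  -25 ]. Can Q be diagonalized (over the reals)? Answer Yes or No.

Characteristic polynomial: p(λ) = λ^3 - 5λ^2 + 3λ + 9 = (λ - 3)^2(λ + 1).
λ = 3 has algebraic multiplicity 2; rank(Q − 3I) = 2, so geometric multiplicity = 1.
Geometric multiplicity < algebraic multiplicity, so Q is not diagonalizable.

No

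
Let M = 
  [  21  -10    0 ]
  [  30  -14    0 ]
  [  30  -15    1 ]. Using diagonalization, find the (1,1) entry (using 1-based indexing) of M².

Characteristic polynomial: μ^3 - 8μ^2 + 13μ - 6 = (μ - 6)(μ - 1)^2, so the eigenvalues are 1, 1, 6.
μ=1: eigenvector (1, 2, 2).
μ=6: eigenvector (-2, -3, -3).
μ=1: eigenvector (0, 0, 1).
P = [[1, -2, 0], [2, -3, 0], [2, -3, 1]], D = diag(1, 6, 1), P⁻¹ = [[-3, 2, 0], [-2, 1, 0], [0, -1, 1]].
M² = P·diag(1, 36, 1)·P⁻¹ = [[141, -70, 0], [210, -104, 0], [210, -105, 1]].
The requested entry is 141.

141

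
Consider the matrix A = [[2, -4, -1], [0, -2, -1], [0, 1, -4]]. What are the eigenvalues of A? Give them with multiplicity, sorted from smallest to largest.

Characteristic polynomial: p(μ) = μ^3 + 4μ^2 - 3μ - 18 = (μ - 2)(μ + 3)^2.
Roots (with multiplicity): -3, -3, 2.

-3, -3, 2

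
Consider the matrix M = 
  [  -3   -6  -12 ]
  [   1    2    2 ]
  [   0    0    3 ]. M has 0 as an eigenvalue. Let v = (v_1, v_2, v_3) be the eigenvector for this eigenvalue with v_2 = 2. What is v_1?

M = [[-3, -6, -12], [1, 2, 2], [0, 0, 3]].
Solving (M)v = 0 gives the eigenspace spanned by (-4, 2, 0).
With v_2 = 2, v = (-4, 2, 0), so v_1 = -4.

-4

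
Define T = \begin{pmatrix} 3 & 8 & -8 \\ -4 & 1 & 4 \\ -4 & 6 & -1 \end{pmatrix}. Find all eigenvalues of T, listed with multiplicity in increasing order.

Characteristic polynomial: p(λ) = λ^3 - 3λ^2 - 25λ + 75 = (λ - 5)(λ - 3)(λ + 5).
Roots (with multiplicity): -5, 3, 5.

-5, 3, 5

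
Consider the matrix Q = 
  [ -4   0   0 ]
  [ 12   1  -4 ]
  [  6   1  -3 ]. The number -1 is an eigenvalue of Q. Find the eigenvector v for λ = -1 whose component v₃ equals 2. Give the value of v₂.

4

Q + 1I = [[-3, 0, 0], [12, 2, -4], [6, 1, -2]].
Solving (Q + 1I)v = 0 gives the eigenspace spanned by (0, 4, 2).
With v₃ = 2, v = (0, 4, 2), so v₂ = 4.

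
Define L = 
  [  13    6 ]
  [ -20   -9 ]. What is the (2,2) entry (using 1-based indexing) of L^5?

Characteristic polynomial: r^2 - 4r + 3 = (r - 3)(r - 1), so the eigenvalues are 1, 3.
r=1: eigenvector (1, -2).
r=3: eigenvector (3, -5).
P = [[1, 3], [-2, -5]], D = diag(1, 3), P⁻¹ = [[-5, -3], [2, 1]].
L⁵ = P·diag(1, 243)·P⁻¹ = [[1453, 726], [-2420, -1209]].
The requested entry is -1209.

-1209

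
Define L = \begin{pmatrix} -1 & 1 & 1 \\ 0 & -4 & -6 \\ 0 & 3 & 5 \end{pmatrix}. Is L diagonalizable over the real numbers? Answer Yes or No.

Characteristic polynomial: p(μ) = μ^3 - 3μ - 2 = (μ - 2)(μ + 1)^2.
μ = -1 has algebraic multiplicity 2; rank(L + 1I) = 2, so geometric multiplicity = 1.
Geometric multiplicity < algebraic multiplicity, so L is not diagonalizable.

No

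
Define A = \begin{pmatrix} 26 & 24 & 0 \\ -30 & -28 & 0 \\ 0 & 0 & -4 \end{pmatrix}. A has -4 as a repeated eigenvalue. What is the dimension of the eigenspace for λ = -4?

2

A + 4I = [[30, 24, 0], [-30, -24, 0], [0, 0, 0]].
This matrix has rank 1, so its null space has dimension 3 − 1 = 2.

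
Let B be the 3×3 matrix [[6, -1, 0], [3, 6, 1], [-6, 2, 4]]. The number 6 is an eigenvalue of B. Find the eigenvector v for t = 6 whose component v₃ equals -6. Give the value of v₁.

B − 6I = [[0, -1, 0], [3, 0, 1], [-6, 2, -2]].
Solving (B − 6I)v = 0 gives the eigenspace spanned by (2, 0, -6).
With v₃ = -6, v = (2, 0, -6), so v₁ = 2.

2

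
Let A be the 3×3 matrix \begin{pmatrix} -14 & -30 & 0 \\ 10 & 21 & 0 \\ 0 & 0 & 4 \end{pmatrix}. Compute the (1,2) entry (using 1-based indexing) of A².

Characteristic polynomial: r^3 - 11r^2 + 34r - 24 = (r - 6)(r - 4)(r - 1), so the eigenvalues are 1, 4, 6.
r=6: eigenvector (-3, 2, 0).
r=1: eigenvector (-2, 1, 0).
r=4: eigenvector (0, 0, 1).
P = [[-3, -2, 0], [2, 1, 0], [0, 0, 1]], D = diag(6, 1, 4), P⁻¹ = [[1, 2, 0], [-2, -3, 0], [0, 0, 1]].
A² = P·diag(36, 1, 16)·P⁻¹ = [[-104, -210, 0], [70, 141, 0], [0, 0, 16]].
The requested entry is -210.

-210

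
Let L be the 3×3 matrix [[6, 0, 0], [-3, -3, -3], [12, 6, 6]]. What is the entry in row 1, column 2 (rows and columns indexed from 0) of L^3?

Characteristic polynomial: t^3 - 9t^2 + 18t = t(t - 6)(t - 3), so the eigenvalues are 0, 3, 6.
t=6: eigenvector (1, -2, 5).
t=3: eigenvector (0, 1, -2).
t=0: eigenvector (0, 1, -1).
P = [[1, 0, 0], [-2, 1, 1], [5, -2, -1]], D = diag(6, 3, 0), P⁻¹ = [[1, 0, 0], [3, -1, -1], [-1, 2, 1]].
L³ = P·diag(216, 27, 0)·P⁻¹ = [[216, 0, 0], [-351, -27, -27], [918, 54, 54]].
The requested entry is -27.

-27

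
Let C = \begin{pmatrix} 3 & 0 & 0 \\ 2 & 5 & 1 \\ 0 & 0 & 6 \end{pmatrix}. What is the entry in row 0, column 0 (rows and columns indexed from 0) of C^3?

Characteristic polynomial: s^3 - 14s^2 + 63s - 90 = (s - 6)(s - 5)(s - 3), so the eigenvalues are 3, 5, 6.
s=3: eigenvector (1, -1, 0).
s=5: eigenvector (0, 1, 0).
s=6: eigenvector (0, 1, 1).
P = [[1, 0, 0], [-1, 1, 1], [0, 0, 1]], D = diag(3, 5, 6), P⁻¹ = [[1, 0, 0], [1, 1, -1], [0, 0, 1]].
C³ = P·diag(27, 125, 216)·P⁻¹ = [[27, 0, 0], [98, 125, 91], [0, 0, 216]].
The requested entry is 27.

27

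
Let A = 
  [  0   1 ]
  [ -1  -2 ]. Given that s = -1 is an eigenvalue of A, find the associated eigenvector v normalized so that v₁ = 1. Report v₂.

-1

A + 1I = [[1, 1], [-1, -1]].
Solving (A + 1I)v = 0 gives the eigenspace spanned by (1, -1).
With v₁ = 1, v = (1, -1), so v₂ = -1.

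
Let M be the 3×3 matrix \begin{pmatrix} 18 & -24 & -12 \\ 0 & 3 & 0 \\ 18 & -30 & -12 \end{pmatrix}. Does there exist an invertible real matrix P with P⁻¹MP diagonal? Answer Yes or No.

Yes

Characteristic polynomial: p(r) = r^3 - 9r^2 + 18r = r(r - 6)(r - 3).
All 3 eigenvalues are distinct, so M is diagonalizable.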